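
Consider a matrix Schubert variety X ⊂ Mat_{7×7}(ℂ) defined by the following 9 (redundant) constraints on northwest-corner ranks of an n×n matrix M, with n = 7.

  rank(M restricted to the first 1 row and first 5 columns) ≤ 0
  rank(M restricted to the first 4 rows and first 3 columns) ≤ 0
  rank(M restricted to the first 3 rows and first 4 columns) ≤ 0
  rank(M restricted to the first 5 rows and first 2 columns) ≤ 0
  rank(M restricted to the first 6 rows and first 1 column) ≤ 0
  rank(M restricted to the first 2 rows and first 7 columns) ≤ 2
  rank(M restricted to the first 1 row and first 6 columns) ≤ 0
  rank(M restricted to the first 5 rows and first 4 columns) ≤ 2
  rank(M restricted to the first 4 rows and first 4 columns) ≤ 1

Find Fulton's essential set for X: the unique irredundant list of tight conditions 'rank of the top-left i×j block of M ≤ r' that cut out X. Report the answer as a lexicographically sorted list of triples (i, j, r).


Propagating the 9 rank bounds to every northwest block:

  0, 0, 0, 0, 0, 0, 1
  0, 0, 0, 0, 1, 1, 2
  0, 0, 0, 0, 1, 2, 3
  0, 0, 0, 1, 2, 3, 4
  0, 0, 1, 2, 3, 4, 5
  0, 1, 2, 3, 4, 5, 6
  1, 2, 3, 4, 5, 6, 7

hence w(1..7) = (7, 5, 6, 4, 3, 2, 1).

D(w) has 20 cells with 5 SE-corners; essential set:

[(1, 6, 0), (3, 4, 0), (4, 3, 0), (5, 2, 0), (6, 1, 0)]


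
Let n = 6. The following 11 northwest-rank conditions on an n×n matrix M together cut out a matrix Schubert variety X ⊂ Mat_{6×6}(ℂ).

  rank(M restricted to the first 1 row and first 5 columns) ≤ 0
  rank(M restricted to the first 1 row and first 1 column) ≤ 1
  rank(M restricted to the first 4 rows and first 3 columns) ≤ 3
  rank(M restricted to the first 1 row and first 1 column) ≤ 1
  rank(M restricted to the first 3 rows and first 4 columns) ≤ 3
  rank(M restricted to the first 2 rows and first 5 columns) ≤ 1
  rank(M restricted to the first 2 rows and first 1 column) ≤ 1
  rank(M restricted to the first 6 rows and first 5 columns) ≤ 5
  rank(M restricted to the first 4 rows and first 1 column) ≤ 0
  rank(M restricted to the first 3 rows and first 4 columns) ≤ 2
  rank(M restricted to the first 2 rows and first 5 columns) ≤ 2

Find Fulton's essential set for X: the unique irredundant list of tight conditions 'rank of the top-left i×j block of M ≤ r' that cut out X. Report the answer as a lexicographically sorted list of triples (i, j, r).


Rank table r_w(6×6) implied by the 11 constraints:

  i=1: 0, 0, 0, 0, 0, 1
  i=2: 0, 1, 1, 1, 1, 2
  i=3: 0, 1, 2, 2, 2, 3
  i=4: 0, 1, 2, 3, 3, 4
  i=5: 1, 2, 3, 4, 4, 5
  i=6: 1, 2, 3, 4, 5, 6

so w = (6, 2, 3, 4, 1, 5).

2 SE-corners of the 8-cell Rothe diagram give Ess(w):

[(1, 5, 0), (4, 1, 0)]


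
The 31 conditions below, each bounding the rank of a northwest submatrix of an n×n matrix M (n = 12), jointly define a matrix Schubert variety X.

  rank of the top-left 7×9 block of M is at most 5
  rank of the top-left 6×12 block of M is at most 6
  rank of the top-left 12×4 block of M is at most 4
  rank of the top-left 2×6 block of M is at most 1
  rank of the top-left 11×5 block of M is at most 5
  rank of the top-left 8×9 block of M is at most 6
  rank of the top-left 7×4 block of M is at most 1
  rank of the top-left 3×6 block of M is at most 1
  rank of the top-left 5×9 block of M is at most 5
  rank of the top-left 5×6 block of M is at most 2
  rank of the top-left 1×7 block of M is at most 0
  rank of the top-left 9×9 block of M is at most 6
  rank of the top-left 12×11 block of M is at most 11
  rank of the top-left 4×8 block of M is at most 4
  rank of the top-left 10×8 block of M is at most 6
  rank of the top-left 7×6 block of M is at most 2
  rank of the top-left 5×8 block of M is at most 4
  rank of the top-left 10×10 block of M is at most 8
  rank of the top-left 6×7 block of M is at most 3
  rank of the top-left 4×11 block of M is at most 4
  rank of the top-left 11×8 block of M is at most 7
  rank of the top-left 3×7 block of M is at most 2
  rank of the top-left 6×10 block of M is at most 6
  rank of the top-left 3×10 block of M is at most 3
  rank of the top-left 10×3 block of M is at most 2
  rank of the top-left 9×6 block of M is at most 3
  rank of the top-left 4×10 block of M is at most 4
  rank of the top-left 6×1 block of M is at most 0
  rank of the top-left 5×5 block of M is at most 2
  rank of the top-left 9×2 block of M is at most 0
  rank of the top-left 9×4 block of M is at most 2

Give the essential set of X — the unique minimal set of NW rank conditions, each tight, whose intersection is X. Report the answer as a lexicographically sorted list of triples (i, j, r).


Computing R[i][j] = min implied NW-rank bound (n=12, 31 conditions):

  R[1]: 0 | 0 | 0 | 0 | 0 | 0 | 0 | 1 | 1 | 1 | 1 | 1
  R[2]: 0 | 0 | 1 | 1 | 1 | 1 | 1 | 2 | 2 | 2 | 2 | 2
  R[3]: 0 | 0 | 1 | 1 | 1 | 1 | 2 | 3 | 3 | 3 | 3 | 3
  R[4]: 0 | 0 | 1 | 1 | 2 | 2 | 3 | 4 | 4 | 4 | 4 | 4
  R[5]: 0 | 0 | 1 | 1 | 2 | 2 | 3 | 4 | 5 | 5 | 5 | 5
  R[6]: 0 | 0 | 1 | 1 | 2 | 2 | 3 | 4 | 5 | 6 | 6 | 6
  R[7]: 0 | 0 | 1 | 1 | 2 | 2 | 3 | 4 | 5 | 6 | 7 | 7
  R[8]: 0 | 0 | 1 | 2 | 3 | 3 | 4 | 5 | 6 | 7 | 8 | 8
  R[9]: 0 | 0 | 1 | 2 | 3 | 3 | 4 | 5 | 6 | 7 | 8 | 9
  R[10]: 1 | 1 | 2 | 3 | 4 | 4 | 5 | 6 | 7 | 8 | 9 | 10
  R[11]: 1 | 2 | 3 | 4 | 5 | 5 | 6 | 7 | 8 | 9 | 10 | 11
  R[12]: 1 | 2 | 3 | 4 | 5 | 6 | 7 | 8 | 9 | 10 | 11 | 12

so w = (8, 3, 7, 5, 9, 10, 11, 4, 12, 1, 2, 6).

ℓ(w)=34; the 6 essential cells (i,j,r):

[(1, 7, 0), (3, 6, 1), (7, 4, 1), (7, 6, 2), (9, 2, 0), (9, 6, 3)]


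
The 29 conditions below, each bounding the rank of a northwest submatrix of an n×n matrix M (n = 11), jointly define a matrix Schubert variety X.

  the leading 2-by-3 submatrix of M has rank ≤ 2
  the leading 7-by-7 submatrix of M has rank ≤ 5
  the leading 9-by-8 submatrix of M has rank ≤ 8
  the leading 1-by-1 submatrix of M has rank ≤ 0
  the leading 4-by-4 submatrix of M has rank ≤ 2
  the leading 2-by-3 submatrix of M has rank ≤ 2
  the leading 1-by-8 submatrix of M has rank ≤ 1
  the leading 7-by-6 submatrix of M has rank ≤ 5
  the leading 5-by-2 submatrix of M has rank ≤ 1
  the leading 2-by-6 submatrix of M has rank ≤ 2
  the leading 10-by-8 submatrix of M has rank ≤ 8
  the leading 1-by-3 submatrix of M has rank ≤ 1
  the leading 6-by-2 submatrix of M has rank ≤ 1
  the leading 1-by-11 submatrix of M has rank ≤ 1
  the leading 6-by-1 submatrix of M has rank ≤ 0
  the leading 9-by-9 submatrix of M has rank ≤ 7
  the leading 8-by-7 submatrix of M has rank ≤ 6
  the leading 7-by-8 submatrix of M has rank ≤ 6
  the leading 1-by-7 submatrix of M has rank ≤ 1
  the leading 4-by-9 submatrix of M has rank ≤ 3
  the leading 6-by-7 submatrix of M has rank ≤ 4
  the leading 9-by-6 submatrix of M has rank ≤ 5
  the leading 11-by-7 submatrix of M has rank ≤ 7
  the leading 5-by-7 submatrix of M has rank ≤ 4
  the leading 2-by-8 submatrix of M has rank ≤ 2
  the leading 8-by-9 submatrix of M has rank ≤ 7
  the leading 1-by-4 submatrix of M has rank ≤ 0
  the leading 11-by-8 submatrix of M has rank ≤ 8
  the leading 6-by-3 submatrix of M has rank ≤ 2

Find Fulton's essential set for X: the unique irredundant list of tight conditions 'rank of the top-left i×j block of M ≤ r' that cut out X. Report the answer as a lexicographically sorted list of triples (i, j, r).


The tightest implied rank at each (i,j), from the 29 conditions:

  R[1]: 0  0  0  0  1  1  1  1  1  1  1
  R[2]: 0  1  1  1  2  2  2  2  2  2  2
  R[3]: 0  1  2  2  3  3  3  3  3  3  3
  R[4]: 0  1  2  2  3  3  3  3  3  4  4
  R[5]: 0  1  2  3  4  4  4  4  4  5  5
  R[6]: 0  1  2  3  4  4  4  5  5  6  6
  R[7]: 1  2  3  4  5  5  5  6  6  7  7
  R[8]: 1  2  3  4  5  5  6  7  7  8  8
  R[9]: 1  2  3  4  5  5  6  7  7  8  9
  R[10]: 1  2  3  4  5  6  7  8  8  9  10
  R[11]: 1  2  3  4  5  6  7  8  9  10  11

giving w = (5, 2, 3, 10, 4, 8, 1, 7, 11, 6, 9) via Δ²R.

D(w) has 19 cells with 7 SE-corners; essential set:

[(1, 4, 0), (4, 4, 2), (4, 9, 3), (6, 1, 0), (6, 7, 4), (9, 6, 5), (9, 9, 7)]


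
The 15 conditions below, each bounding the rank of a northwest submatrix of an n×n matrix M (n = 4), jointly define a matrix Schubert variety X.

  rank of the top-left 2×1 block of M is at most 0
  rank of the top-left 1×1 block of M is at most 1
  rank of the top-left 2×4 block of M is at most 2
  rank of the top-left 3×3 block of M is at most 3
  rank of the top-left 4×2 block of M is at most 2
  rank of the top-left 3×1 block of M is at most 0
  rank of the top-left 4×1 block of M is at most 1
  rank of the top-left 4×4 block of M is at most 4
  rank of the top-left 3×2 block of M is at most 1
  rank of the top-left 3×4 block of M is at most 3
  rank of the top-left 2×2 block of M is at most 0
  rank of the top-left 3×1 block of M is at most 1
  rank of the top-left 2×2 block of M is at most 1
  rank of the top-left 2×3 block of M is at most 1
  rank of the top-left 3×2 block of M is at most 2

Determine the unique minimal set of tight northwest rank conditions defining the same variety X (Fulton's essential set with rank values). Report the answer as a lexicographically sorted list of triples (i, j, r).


Propagating the 15 rank bounds to every northwest block:

  0 | 0 | 1 | 1
  0 | 0 | 1 | 2
  0 | 1 | 2 | 3
  1 | 2 | 3 | 4

the unique w with this rank table is (3, 4, 2, 1).

Fulton essential set (2 of the 5 Rothe cells):

[(2, 2, 0), (3, 1, 0)]


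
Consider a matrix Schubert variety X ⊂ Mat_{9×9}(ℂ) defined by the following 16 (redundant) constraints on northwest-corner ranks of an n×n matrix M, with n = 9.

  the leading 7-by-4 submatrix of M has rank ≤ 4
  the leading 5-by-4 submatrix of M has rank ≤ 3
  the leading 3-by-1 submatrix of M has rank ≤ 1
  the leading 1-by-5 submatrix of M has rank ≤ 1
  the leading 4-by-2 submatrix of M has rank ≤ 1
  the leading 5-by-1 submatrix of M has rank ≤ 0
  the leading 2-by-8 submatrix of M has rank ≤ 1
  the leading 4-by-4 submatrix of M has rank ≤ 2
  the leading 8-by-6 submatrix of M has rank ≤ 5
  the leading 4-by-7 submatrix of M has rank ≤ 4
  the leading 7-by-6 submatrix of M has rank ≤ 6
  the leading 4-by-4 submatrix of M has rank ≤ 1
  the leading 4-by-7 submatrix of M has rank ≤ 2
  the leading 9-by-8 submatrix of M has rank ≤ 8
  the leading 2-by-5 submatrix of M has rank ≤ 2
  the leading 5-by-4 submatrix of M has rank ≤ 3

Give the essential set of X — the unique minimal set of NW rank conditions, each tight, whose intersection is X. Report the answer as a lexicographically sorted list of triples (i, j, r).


Reconstructing r_w from the 16 given conditions:

  R[1]: 0 | 1 | 1 | 1 | 1 | 1 | 1 | 1 | 1
  R[2]: 0 | 1 | 1 | 1 | 1 | 1 | 1 | 1 | 2
  R[3]: 0 | 1 | 1 | 1 | 2 | 2 | 2 | 2 | 3
  R[4]: 0 | 1 | 1 | 1 | 2 | 2 | 2 | 3 | 4
  R[5]: 0 | 1 | 2 | 2 | 3 | 3 | 3 | 4 | 5
  R[6]: 1 | 2 | 3 | 3 | 4 | 4 | 4 | 5 | 6
  R[7]: 1 | 2 | 3 | 4 | 5 | 5 | 5 | 6 | 7
  R[8]: 1 | 2 | 3 | 4 | 5 | 5 | 6 | 7 | 8
  R[9]: 1 | 2 | 3 | 4 | 5 | 6 | 7 | 8 | 9

second differences of R give the permutation w = (2, 9, 5, 8, 3, 1, 4, 7, 6).

ℓ(w)=18; the 5 essential cells (i,j,r):

[(2, 8, 1), (4, 4, 1), (4, 7, 2), (5, 1, 0), (8, 6, 5)]


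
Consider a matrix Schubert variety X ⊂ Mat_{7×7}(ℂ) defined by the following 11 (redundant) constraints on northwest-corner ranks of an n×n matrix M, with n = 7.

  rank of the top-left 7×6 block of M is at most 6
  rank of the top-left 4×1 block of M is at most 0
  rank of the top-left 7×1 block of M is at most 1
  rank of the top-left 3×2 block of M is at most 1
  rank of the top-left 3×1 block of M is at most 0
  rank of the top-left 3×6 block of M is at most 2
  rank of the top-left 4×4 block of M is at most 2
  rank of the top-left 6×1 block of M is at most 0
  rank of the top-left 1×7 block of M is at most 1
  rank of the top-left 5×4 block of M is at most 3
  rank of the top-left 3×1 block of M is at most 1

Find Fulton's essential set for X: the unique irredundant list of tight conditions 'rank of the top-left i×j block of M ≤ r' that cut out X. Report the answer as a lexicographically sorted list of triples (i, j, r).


Computing R[i][j] = min implied NW-rank bound (n=7, 11 conditions):

  i=1: 0  1  1  1  1  1  1
  i=2: 0  1  2  2  2  2  2
  i=3: 0  1  2  2  2  2  3
  i=4: 0  1  2  2  3  3  4
  i=5: 0  1  2  3  4  4  5
  i=6: 0  1  2  3  4  5  6
  i=7: 1  2  3  4  5  6  7

reading off 1-entries of Δ²R: w = (2, 3, 7, 5, 4, 6, 1).

Fulton essential set (3 of the 10 Rothe cells):

[(3, 6, 2), (4, 4, 2), (6, 1, 0)]


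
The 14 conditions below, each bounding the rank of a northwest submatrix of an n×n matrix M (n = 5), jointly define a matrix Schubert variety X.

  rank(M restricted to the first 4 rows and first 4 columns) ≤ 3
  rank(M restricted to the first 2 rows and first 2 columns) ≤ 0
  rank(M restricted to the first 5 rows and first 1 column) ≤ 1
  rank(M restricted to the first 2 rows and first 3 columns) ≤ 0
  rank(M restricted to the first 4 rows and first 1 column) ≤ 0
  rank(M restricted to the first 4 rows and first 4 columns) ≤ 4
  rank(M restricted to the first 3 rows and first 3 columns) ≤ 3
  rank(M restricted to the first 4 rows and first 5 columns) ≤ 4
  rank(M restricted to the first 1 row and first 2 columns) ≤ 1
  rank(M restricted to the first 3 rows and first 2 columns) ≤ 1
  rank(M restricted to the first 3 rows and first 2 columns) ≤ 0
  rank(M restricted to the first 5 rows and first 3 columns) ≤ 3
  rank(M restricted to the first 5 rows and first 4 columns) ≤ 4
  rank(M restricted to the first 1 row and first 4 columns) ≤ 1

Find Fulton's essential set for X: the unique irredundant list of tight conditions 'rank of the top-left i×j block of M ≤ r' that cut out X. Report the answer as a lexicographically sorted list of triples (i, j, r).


The tightest implied rank at each (i,j), from the 14 conditions:

  0  0  0  1  1
  0  0  0  1  2
  0  0  1  2  3
  0  1  2  3  4
  1  2  3  4  5

giving w = (4, 5, 3, 2, 1) via Δ²R.

Fulton essential set (3 of the 9 Rothe cells):

[(2, 3, 0), (3, 2, 0), (4, 1, 0)]


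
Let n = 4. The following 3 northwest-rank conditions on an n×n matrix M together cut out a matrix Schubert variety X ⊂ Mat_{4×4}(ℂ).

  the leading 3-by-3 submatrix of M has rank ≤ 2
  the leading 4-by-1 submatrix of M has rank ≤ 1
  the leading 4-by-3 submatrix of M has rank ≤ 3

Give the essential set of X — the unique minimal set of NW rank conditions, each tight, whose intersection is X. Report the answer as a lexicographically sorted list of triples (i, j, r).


Recovering R(i,j) via the rank-extension bound from the 3 conditions:

  R[1]: 1, 1, 1, 1
  R[2]: 1, 2, 2, 2
  R[3]: 1, 2, 2, 3
  R[4]: 1, 2, 3, 4

giving w = (1, 2, 4, 3) via Δ²R.

|D(w)|=1, |Ess(w)|=1:

[(3, 3, 2)]


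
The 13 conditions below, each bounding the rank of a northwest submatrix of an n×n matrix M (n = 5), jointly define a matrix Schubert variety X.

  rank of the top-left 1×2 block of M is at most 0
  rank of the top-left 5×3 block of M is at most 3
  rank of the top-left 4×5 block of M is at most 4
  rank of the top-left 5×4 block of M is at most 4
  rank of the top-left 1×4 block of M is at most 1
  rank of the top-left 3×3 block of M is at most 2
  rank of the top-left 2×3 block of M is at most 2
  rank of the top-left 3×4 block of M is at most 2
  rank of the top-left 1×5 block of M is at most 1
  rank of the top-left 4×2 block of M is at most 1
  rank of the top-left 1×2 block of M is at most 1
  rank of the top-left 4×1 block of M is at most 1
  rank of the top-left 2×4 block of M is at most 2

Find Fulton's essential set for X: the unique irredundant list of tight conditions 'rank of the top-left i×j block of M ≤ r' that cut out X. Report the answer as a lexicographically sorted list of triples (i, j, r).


Propagating the 13 rank bounds to every northwest block:

  row 1: 0 | 0 | 1 | 1 | 1
  row 2: 1 | 1 | 2 | 2 | 2
  row 3: 1 | 1 | 2 | 2 | 3
  row 4: 1 | 1 | 2 | 3 | 4
  row 5: 1 | 2 | 3 | 4 | 5

the unique w with this rank table is (3, 1, 5, 4, 2).

3 SE-corners of the 5-cell Rothe diagram give Ess(w):

[(1, 2, 0), (3, 4, 2), (4, 2, 1)]


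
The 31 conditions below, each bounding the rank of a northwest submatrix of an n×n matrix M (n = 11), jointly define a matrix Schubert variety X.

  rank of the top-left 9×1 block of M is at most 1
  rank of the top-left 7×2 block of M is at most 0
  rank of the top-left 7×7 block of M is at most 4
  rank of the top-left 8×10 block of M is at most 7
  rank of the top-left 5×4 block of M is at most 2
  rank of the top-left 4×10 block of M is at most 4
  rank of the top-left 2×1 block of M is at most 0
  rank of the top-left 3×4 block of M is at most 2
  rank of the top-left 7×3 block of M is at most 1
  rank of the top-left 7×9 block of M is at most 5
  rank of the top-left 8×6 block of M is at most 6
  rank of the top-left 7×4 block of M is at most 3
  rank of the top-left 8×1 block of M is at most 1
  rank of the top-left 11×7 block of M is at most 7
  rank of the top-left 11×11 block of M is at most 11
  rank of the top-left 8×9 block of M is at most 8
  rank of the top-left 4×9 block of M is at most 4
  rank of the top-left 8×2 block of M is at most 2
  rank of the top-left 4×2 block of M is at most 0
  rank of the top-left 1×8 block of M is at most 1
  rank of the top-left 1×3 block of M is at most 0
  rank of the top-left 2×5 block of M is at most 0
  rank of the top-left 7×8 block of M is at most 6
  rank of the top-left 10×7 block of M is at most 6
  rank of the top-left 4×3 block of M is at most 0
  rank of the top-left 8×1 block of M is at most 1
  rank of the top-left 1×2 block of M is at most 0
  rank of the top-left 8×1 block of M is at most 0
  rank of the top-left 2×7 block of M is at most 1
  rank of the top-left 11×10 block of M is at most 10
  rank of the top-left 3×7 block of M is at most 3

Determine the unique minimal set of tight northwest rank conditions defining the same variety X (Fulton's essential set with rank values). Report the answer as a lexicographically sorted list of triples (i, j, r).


Rank table r_w(11×11) implied by the 31 constraints:

  i=1: 0, 0, 0, 0, 0, 1, 1, 1, 1, 1, 1
  i=2: 0, 0, 0, 0, 0, 1, 1, 2, 2, 2, 2
  i=3: 0, 0, 0, 1, 1, 2, 2, 3, 3, 3, 3
  i=4: 0, 0, 0, 1, 2, 3, 3, 4, 4, 4, 4
  i=5: 0, 0, 1, 2, 3, 4, 4, 5, 5, 5, 5
  i=6: 0, 0, 1, 2, 3, 4, 4, 5, 5, 6, 6
  i=7: 0, 0, 1, 2, 3, 4, 4, 5, 5, 6, 7
  i=8: 0, 1, 2, 3, 4, 5, 5, 6, 6, 7, 8
  i=9: 1, 2, 3, 4, 5, 6, 6, 7, 7, 8, 9
  i=10: 1, 2, 3, 4, 5, 6, 6, 7, 8, 9, 10
  i=11: 1, 2, 3, 4, 5, 6, 7, 8, 9, 10, 11

hence w(1..11) = (6, 8, 4, 5, 3, 10, 11, 2, 1, 9, 7).

D(w) has 29 cells with 8 SE-corners; essential set:

[(2, 5, 0), (2, 7, 1), (4, 3, 0), (7, 2, 0), (7, 7, 4), (7, 9, 5), (8, 1, 0), (10, 7, 6)]


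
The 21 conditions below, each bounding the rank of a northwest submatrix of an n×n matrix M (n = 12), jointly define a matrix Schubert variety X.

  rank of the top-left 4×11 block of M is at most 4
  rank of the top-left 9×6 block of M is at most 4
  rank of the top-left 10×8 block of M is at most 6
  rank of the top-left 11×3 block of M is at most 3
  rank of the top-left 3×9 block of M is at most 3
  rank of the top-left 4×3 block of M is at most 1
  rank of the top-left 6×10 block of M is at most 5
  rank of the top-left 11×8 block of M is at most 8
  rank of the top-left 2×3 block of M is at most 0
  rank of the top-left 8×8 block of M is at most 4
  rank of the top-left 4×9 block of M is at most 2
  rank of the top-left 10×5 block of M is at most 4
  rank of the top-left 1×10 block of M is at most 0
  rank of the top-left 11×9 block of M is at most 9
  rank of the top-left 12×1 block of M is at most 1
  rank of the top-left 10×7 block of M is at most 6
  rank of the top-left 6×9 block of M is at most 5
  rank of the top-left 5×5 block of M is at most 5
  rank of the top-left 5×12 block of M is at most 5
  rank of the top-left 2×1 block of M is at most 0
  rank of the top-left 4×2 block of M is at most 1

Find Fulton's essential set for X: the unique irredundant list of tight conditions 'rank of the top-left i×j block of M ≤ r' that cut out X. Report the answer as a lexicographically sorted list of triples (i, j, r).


Computing R[i][j] = min implied NW-rank bound (n=12, 21 conditions):

  0, 0, 0, 0, 0, 0, 0, 0, 0, 0, 1, 1
  0, 0, 0, 1, 1, 1, 1, 1, 1, 1, 2, 2
  1, 1, 1, 2, 2, 2, 2, 2, 2, 2, 3, 3
  1, 1, 1, 2, 2, 2, 2, 2, 2, 3, 4, 4
  1, 2, 2, 3, 3, 3, 3, 3, 3, 4, 5, 5
  1, 2, 3, 4, 4, 4, 4, 4, 4, 5, 6, 6
  1, 2, 3, 4, 4, 4, 4, 4, 5, 6, 7, 7
  1, 2, 3, 4, 4, 4, 4, 4, 5, 6, 7, 8
  1, 2, 3, 4, 4, 4, 5, 5, 6, 7, 8, 9
  1, 2, 3, 4, 4, 5, 6, 6, 7, 8, 9, 10
  1, 2, 3, 4, 5, 6, 7, 7, 8, 9, 10, 11
  1, 2, 3, 4, 5, 6, 7, 8, 9, 10, 11, 12

so w = (11, 4, 1, 10, 2, 3, 9, 12, 7, 6, 5, 8).

ℓ(w)=31; the 7 essential cells (i,j,r):

[(1, 10, 0), (2, 3, 0), (4, 3, 1), (4, 9, 2), (8, 8, 4), (9, 6, 4), (10, 5, 4)]


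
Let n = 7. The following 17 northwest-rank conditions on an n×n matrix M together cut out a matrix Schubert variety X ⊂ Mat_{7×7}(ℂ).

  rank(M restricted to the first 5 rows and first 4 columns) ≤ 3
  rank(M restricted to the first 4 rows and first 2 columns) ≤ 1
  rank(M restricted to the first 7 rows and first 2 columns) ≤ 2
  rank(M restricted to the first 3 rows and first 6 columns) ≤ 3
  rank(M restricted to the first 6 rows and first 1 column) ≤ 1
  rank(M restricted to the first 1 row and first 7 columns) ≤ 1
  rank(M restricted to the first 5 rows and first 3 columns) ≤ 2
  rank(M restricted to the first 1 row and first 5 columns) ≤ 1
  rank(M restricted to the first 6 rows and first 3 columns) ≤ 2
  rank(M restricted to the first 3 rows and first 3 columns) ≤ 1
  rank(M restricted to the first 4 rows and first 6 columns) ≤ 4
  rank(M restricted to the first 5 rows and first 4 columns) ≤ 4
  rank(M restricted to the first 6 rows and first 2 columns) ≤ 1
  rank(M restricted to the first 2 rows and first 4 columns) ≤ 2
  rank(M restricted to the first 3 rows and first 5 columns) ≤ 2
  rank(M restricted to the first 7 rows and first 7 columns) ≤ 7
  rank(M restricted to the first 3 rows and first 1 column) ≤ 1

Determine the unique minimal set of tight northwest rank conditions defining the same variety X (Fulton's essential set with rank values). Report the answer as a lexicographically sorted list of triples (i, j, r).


Rank table r_w(7×7) implied by the 17 constraints:

  R[1]: 1  1  1  1  1  1  1
  R[2]: 1  1  1  2  2  2  2
  R[3]: 1  1  1  2  2  3  3
  R[4]: 1  1  2  3  3  4  4
  R[5]: 1  1  2  3  4  5  5
  R[6]: 1  1  2  3  4  5  6
  R[7]: 1  2  3  4  5  6  7

second differences of R give the permutation w = (1, 4, 6, 3, 5, 7, 2).

Fulton essential set (3 of the 8 Rothe cells):

[(3, 3, 1), (3, 5, 2), (6, 2, 1)]


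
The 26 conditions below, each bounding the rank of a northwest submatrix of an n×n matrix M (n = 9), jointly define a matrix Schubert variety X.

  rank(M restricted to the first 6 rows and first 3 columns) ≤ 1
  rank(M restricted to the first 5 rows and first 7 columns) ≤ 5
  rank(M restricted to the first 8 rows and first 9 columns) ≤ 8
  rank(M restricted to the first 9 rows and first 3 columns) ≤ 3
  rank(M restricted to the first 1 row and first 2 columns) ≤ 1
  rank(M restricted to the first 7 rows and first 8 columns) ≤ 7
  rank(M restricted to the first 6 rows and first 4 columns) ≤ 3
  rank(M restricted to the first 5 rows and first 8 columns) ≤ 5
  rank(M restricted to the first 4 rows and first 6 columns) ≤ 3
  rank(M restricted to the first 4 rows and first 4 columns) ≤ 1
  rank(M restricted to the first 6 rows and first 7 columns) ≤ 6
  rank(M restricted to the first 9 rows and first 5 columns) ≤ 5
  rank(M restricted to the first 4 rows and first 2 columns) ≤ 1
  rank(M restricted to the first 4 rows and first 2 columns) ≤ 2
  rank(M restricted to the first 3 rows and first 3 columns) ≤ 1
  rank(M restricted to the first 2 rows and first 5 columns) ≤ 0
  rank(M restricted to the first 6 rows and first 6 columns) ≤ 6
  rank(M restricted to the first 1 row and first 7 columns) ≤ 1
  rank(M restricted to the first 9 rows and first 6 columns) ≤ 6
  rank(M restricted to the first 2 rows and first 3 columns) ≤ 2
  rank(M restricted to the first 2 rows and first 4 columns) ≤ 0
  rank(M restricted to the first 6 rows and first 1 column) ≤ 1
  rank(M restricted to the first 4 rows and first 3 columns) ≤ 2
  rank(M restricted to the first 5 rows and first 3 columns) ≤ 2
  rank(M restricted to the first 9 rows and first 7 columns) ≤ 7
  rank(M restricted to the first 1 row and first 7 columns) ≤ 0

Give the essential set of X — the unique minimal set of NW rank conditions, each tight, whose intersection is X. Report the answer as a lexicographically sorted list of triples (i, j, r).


Propagating the 26 rank bounds to every northwest block:

  R[1]: 0 0 0 0 0 0 0 1 1
  R[2]: 0 0 0 0 0 1 1 2 2
  R[3]: 1 1 1 1 1 2 2 3 3
  R[4]: 1 1 1 1 2 3 3 4 4
  R[5]: 1 1 1 2 3 4 4 5 5
  R[6]: 1 1 1 2 3 4 5 6 6
  R[7]: 1 2 2 3 4 5 6 7 7
  R[8]: 1 2 3 4 5 6 7 8 8
  R[9]: 1 2 3 4 5 6 7 8 9

giving w = (8, 6, 1, 5, 4, 7, 2, 3, 9) via Δ²R.

|D(w)|=19, |Ess(w)|=4:

[(1, 7, 0), (2, 5, 0), (4, 4, 1), (6, 3, 1)]


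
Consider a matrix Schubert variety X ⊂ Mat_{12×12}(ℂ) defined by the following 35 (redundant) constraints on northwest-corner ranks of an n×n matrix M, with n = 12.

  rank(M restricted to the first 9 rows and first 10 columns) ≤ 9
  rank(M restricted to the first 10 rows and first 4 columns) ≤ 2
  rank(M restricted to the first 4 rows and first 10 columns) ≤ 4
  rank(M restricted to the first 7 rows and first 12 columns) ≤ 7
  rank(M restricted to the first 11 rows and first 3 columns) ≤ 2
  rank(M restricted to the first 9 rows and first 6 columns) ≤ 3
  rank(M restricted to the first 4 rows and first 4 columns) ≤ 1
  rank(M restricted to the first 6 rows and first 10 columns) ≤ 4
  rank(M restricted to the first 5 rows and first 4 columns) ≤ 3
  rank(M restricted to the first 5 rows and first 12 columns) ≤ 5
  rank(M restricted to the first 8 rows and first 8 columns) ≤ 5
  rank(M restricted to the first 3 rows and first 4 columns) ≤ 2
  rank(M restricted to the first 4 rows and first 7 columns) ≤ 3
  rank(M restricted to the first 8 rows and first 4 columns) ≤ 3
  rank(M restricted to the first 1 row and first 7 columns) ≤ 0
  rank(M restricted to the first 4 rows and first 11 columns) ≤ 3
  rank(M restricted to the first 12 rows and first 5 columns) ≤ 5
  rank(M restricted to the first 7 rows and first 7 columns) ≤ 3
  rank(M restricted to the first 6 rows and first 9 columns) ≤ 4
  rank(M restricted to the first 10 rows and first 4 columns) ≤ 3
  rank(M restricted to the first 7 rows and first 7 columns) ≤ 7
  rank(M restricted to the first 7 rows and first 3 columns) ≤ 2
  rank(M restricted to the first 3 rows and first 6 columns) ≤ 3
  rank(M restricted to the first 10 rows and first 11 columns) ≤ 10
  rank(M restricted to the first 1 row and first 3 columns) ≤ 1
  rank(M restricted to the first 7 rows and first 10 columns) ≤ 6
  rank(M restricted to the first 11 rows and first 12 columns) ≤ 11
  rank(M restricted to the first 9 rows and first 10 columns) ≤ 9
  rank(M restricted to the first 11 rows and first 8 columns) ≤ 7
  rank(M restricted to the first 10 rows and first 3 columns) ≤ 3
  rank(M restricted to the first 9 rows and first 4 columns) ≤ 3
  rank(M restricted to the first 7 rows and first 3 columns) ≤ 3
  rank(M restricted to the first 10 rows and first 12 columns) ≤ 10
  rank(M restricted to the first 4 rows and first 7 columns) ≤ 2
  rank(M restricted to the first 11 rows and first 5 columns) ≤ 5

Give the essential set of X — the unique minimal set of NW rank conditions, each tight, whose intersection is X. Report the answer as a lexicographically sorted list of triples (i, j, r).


Propagating the 35 rank bounds to every northwest block:

  row 1: 0 | 0 | 0 | 0 | 0 | 0 | 0 | 1 | 1 | 1 | 1 | 1
  row 2: 1 | 1 | 1 | 1 | 1 | 1 | 1 | 2 | 2 | 2 | 2 | 2
  row 3: 1 | 1 | 1 | 1 | 2 | 2 | 2 | 3 | 3 | 3 | 3 | 3
  row 4: 1 | 1 | 1 | 1 | 2 | 2 | 2 | 3 | 3 | 3 | 3 | 4
  row 5: 1 | 2 | 2 | 2 | 3 | 3 | 3 | 4 | 4 | 4 | 4 | 5
  row 6: 1 | 2 | 2 | 2 | 3 | 3 | 3 | 4 | 4 | 4 | 5 | 6
  row 7: 1 | 2 | 2 | 2 | 3 | 3 | 3 | 4 | 5 | 5 | 6 | 7
  row 8: 1 | 2 | 2 | 2 | 3 | 3 | 4 | 5 | 6 | 6 | 7 | 8
  row 9: 1 | 2 | 2 | 2 | 3 | 3 | 4 | 5 | 6 | 7 | 8 | 9
  row 10: 1 | 2 | 2 | 2 | 3 | 4 | 5 | 6 | 7 | 8 | 9 | 10
  row 11: 1 | 2 | 2 | 3 | 4 | 5 | 6 | 7 | 8 | 9 | 10 | 11
  row 12: 1 | 2 | 3 | 4 | 5 | 6 | 7 | 8 | 9 | 10 | 11 | 12

second differences of R give the permutation w = (8, 1, 5, 12, 2, 11, 9, 7, 10, 6, 4, 3).

|D(w)|=37, |Ess(w)|=9:

[(1, 7, 0), (4, 4, 1), (4, 7, 2), (4, 11, 3), (6, 10, 4), (7, 7, 3), (9, 6, 3), (10, 4, 2), (11, 3, 2)]


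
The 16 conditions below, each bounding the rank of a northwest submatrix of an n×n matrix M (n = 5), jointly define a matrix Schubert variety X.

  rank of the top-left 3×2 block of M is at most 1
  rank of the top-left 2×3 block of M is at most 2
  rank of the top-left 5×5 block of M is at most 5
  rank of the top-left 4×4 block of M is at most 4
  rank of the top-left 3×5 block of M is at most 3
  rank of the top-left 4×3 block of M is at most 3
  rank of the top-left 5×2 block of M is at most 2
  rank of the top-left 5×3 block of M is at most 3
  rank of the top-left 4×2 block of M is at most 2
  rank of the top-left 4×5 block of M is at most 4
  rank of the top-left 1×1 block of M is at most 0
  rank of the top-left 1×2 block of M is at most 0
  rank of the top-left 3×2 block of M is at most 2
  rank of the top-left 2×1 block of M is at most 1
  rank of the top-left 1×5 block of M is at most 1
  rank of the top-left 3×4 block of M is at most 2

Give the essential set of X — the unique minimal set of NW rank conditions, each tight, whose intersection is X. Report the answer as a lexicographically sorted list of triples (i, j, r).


The tightest implied rank at each (i,j), from the 16 conditions:

  0 0 1 1 1
  1 1 2 2 2
  1 1 2 2 3
  1 2 3 3 4
  1 2 3 4 5

the unique w with this rank table is (3, 1, 5, 2, 4).

D(w) has 4 cells with 3 SE-corners; essential set:

[(1, 2, 0), (3, 2, 1), (3, 4, 2)]


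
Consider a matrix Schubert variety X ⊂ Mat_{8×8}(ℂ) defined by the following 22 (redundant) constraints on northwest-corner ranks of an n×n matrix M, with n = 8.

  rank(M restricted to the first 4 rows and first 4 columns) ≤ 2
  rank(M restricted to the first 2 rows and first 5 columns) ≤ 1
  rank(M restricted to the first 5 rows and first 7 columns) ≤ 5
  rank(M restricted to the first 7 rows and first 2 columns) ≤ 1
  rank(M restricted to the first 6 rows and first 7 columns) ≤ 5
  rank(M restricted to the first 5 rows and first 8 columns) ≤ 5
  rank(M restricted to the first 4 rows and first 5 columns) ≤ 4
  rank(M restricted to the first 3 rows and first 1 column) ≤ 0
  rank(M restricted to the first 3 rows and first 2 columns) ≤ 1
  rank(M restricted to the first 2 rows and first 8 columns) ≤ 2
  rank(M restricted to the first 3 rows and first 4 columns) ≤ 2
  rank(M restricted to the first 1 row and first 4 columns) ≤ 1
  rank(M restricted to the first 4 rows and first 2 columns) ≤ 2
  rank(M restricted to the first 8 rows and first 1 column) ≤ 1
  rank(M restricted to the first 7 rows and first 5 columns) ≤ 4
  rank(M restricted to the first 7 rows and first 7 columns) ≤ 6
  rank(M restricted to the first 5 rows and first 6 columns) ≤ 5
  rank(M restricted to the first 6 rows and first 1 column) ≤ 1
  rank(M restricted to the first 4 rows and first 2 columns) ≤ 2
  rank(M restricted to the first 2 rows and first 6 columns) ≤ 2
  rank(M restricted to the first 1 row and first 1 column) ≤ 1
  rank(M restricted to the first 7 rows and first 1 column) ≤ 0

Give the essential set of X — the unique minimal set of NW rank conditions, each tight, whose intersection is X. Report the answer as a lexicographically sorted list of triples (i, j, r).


The tightest implied rank at each (i,j), from the 22 conditions:

  i=1: 0, 1, 1, 1, 1, 1, 1, 1
  i=2: 0, 1, 1, 1, 1, 2, 2, 2
  i=3: 0, 1, 2, 2, 2, 3, 3, 3
  i=4: 0, 1, 2, 2, 3, 4, 4, 4
  i=5: 0, 1, 2, 3, 4, 5, 5, 5
  i=6: 0, 1, 2, 3, 4, 5, 5, 6
  i=7: 0, 1, 2, 3, 4, 5, 6, 7
  i=8: 1, 2, 3, 4, 5, 6, 7, 8

giving w = (2, 6, 3, 5, 4, 8, 7, 1) via Δ²R.

Fulton essential set (4 of the 12 Rothe cells):

[(2, 5, 1), (4, 4, 2), (6, 7, 5), (7, 1, 0)]


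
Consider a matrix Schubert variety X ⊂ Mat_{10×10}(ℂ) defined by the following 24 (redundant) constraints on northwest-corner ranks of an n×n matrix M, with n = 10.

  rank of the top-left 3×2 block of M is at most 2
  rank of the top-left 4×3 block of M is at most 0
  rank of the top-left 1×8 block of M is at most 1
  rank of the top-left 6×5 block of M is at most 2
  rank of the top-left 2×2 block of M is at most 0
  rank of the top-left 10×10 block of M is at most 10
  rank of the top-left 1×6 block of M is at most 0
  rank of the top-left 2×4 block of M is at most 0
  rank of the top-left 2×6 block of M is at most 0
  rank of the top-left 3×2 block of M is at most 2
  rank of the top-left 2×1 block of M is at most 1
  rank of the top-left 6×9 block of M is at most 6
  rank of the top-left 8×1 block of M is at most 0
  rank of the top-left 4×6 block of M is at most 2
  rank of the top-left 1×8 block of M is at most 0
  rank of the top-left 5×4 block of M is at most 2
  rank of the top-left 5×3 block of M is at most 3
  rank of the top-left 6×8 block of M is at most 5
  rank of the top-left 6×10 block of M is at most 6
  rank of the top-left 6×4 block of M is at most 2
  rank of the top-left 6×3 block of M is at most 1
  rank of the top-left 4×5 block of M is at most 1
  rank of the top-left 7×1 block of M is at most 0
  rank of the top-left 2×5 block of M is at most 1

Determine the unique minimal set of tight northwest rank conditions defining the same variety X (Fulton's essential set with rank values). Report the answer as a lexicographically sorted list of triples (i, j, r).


The tightest implied rank at each (i,j), from the 24 conditions:

  i=1: 0, 0, 0, 0, 0, 0, 0, 0, 1, 1
  i=2: 0, 0, 0, 0, 0, 0, 1, 1, 2, 2
  i=3: 0, 0, 0, 1, 1, 1, 2, 2, 3, 3
  i=4: 0, 0, 0, 1, 1, 2, 3, 3, 4, 4
  i=5: 0, 1, 1, 2, 2, 3, 4, 4, 5, 5
  i=6: 0, 1, 1, 2, 2, 3, 4, 5, 6, 6
  i=7: 0, 1, 2, 3, 3, 4, 5, 6, 7, 7
  i=8: 0, 1, 2, 3, 4, 5, 6, 7, 8, 8
  i=9: 1, 2, 3, 4, 5, 6, 7, 8, 9, 9
  i=10: 1, 2, 3, 4, 5, 6, 7, 8, 9, 10

hence w(1..10) = (9, 7, 4, 6, 2, 8, 3, 5, 1, 10).

|D(w)|=27, |Ess(w)|=7:

[(1, 8, 0), (2, 6, 0), (4, 3, 0), (4, 5, 1), (6, 3, 1), (6, 5, 2), (8, 1, 0)]


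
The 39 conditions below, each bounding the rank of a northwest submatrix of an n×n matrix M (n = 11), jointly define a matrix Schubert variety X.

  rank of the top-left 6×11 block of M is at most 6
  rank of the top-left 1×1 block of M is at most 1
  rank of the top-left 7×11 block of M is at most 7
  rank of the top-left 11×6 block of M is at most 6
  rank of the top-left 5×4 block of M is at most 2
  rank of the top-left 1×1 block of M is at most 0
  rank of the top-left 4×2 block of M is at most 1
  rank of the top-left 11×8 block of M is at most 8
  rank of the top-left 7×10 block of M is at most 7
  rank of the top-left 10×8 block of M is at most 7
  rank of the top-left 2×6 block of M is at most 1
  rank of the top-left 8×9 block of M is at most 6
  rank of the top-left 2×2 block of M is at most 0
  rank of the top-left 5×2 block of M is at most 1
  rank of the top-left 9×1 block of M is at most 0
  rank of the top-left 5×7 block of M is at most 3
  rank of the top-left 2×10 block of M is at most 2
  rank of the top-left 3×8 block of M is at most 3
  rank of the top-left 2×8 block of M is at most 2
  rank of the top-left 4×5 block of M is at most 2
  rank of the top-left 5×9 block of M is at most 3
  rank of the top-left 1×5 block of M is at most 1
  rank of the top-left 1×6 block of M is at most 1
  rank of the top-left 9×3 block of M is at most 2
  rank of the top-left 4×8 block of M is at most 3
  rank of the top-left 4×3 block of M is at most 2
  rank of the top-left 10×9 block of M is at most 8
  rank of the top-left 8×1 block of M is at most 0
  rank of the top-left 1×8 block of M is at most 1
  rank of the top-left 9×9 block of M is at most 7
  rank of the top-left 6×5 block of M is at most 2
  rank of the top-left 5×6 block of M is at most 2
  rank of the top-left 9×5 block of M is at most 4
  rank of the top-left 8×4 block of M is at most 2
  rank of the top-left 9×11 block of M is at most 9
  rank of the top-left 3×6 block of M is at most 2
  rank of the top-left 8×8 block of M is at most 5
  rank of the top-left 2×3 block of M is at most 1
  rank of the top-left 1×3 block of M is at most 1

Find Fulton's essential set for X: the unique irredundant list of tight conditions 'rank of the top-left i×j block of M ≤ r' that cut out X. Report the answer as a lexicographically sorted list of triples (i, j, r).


Recovering R(i,j) via the rank-extension bound from the 39 conditions:

  R[1]: 0  0  1  1  1  1  1  1  1  1  1
  R[2]: 0  0  1  1  1  1  2  2  2  2  2
  R[3]: 0  1  2  2  2  2  3  3  3  3  3
  R[4]: 0  1  2  2  2  2  3  3  3  4  4
  R[5]: 0  1  2  2  2  2  3  3  3  4  5
  R[6]: 0  1  2  2  2  3  4  4  4  5  6
  R[7]: 0  1  2  2  3  4  5  5  5  6  7
  R[8]: 0  1  2  2  3  4  5  5  6  7  8
  R[9]: 0  1  2  3  4  5  6  6  7  8  9
  R[10]: 1  2  3  4  5  6  7  7  8  9  10
  R[11]: 1  2  3  4  5  6  7  8  9  10  11

giving w = (3, 7, 2, 10, 11, 6, 5, 9, 4, 1, 8) via Δ²R.

8 SE-corners of the 29-cell Rothe diagram give Ess(w):

[(2, 2, 0), (2, 6, 1), (5, 6, 2), (5, 9, 3), (6, 5, 2), (8, 4, 2), (8, 8, 5), (9, 1, 0)]


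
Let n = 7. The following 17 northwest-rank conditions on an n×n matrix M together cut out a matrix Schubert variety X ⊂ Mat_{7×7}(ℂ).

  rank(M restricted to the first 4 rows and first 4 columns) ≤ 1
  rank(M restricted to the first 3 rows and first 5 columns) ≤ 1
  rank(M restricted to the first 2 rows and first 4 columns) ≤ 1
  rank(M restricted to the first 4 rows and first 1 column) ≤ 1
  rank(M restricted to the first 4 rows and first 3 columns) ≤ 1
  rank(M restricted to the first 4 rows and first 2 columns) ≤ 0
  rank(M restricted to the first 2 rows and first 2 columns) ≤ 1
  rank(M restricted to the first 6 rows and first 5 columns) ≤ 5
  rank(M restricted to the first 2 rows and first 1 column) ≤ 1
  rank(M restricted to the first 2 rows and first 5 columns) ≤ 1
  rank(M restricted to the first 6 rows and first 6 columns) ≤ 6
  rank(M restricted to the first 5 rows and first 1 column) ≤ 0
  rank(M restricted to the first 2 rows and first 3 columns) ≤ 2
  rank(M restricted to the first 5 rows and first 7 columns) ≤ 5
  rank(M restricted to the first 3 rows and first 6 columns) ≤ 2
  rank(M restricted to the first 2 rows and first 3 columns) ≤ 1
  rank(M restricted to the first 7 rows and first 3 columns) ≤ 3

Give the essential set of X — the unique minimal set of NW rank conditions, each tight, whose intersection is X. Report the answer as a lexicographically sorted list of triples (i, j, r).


Computing R[i][j] = min implied NW-rank bound (n=7, 17 conditions):

  R[1]: 0, 0, 1, 1, 1, 1, 1
  R[2]: 0, 0, 1, 1, 1, 2, 2
  R[3]: 0, 0, 1, 1, 1, 2, 3
  R[4]: 0, 0, 1, 1, 2, 3, 4
  R[5]: 0, 1, 2, 2, 3, 4, 5
  R[6]: 1, 2, 3, 3, 4, 5, 6
  R[7]: 1, 2, 3, 4, 5, 6, 7

so w = (3, 6, 7, 5, 2, 1, 4).

D(w) has 14 cells with 4 SE-corners; essential set:

[(3, 5, 1), (4, 2, 0), (4, 4, 1), (5, 1, 0)]


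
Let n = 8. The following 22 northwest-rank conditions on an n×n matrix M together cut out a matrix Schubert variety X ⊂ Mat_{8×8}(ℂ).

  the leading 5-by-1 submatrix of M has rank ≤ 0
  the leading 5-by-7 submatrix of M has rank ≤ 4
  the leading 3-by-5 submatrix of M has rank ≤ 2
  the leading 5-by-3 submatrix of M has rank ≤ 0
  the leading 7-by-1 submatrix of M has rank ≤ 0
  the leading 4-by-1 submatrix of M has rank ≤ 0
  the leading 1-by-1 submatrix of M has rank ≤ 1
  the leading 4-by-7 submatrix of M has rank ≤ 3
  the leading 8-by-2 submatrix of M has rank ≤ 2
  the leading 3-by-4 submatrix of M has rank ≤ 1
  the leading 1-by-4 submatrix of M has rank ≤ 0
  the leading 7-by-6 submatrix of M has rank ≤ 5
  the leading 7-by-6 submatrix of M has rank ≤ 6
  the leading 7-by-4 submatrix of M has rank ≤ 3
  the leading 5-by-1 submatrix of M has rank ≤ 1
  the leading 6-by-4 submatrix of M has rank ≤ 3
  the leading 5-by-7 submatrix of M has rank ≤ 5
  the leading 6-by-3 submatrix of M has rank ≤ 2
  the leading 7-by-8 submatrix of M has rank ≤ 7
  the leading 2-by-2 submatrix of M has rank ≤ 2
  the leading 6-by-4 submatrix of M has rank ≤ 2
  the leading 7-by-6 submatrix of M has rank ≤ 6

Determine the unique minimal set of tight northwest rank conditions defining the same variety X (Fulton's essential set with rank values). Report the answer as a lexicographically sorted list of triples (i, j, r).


The tightest implied rank at each (i,j), from the 22 conditions:

  0 0 0 0 1 1 1 1
  0 0 0 1 2 2 2 2
  0 0 0 1 2 3 3 3
  0 0 0 1 2 3 3 4
  0 0 0 1 2 3 4 5
  0 1 1 2 3 4 5 6
  0 1 2 3 4 5 6 7
  1 2 3 4 5 6 7 8

second differences of R give the permutation w = (5, 4, 6, 8, 7, 2, 3, 1).

|D(w)|=19, |Ess(w)|=4:

[(1, 4, 0), (4, 7, 3), (5, 3, 0), (7, 1, 0)]
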